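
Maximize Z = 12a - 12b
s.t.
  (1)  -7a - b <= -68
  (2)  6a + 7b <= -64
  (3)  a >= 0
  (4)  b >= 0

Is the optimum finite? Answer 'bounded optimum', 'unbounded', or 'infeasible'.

The boundaries -7a - b = -68 and 6a + 7b = -64 meet at (540/43, -856/43), but that point violates b ≥ 0. Every candidate vertex is excluded by some other constraint, so the feasible region is empty.

infeasible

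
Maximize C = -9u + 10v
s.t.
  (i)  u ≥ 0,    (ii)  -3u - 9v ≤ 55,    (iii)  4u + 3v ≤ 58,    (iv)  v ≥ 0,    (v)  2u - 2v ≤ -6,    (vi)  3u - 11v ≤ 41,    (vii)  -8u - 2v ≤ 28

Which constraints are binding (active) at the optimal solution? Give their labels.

(i) and (iii)

Corner points and C = -9u + 10v:
  (0, 58/3) → C = 580/3
  (0, 3) → C = 30
  (7, 10) → C = 37

The maximum is at (0, 58/3). Substituting into each constraint, equality holds for (i) and (iii); the remaining constraints have slack.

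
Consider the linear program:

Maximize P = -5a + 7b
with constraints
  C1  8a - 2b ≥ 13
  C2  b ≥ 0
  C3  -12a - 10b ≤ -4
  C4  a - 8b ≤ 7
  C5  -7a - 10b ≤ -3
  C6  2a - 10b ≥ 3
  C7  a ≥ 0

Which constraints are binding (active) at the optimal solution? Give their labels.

Extreme points and P = -5a + 7b:
  (13/8, 0) → P = -65/8
  (31/19, 1/38) → P = -303/38
  (7, 0) → P = -35
The feasible region is unbounded (it extends along (5, 1), (8, 1)), but P strictly decreases along every unbounded feasible direction, so there is no improving ray and the maximum is attained at a vertex.

The maximum is at (31/19, 1/38). Substituting into each constraint, equality holds for C1 and C6; the remaining constraints have slack.

C1 and C6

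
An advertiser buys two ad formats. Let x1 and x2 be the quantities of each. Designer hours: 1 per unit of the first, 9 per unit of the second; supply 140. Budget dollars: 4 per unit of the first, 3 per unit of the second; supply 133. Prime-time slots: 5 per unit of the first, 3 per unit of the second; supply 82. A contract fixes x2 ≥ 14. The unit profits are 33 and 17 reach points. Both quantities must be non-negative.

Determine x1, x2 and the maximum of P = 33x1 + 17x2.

Corner points and P = 33x1 + 17x2:
  (0, 140/9) → P = 2380/9
  (0, 14) → P = 238
  (53/7, 103/7) → P = 500
  (8, 14) → P = 502

At the optimal vertex, 5x1 + 3x2 = 82 and x2 = 14.
Solving simultaneously gives x1 = 8, x2 = 14.

x1 = 8, x2 = 14, maximum P = 502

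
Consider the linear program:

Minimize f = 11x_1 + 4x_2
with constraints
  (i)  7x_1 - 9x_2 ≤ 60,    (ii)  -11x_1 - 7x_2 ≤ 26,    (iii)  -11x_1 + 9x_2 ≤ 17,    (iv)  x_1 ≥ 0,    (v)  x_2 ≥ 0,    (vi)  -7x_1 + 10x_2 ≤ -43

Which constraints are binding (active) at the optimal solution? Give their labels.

Vertices and f = 11x_1 + 4x_2:
  (60/7, 0) → f = 660/7
  (213/7, 17) → f = 2819/7
  (43/7, 0) → f = 473/7

The minimum is at (43/7, 0). Substituting into each constraint, equality holds for (v) and (vi); the remaining constraints have slack.

(v) and (vi)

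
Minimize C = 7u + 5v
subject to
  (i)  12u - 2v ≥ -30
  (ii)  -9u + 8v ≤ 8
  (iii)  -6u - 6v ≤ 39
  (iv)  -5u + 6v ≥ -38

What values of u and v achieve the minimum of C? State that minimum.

u = -43/14, v = -24/7, minimum C = -541/14

Vertices and C = 7u + 5v:
  (-112/39, -29/13) → C = -1219/39
  (-43/14, -24/7) → C = -541/14
  (-1/11, -141/22) → C = -719/22
The feasible region is unbounded (it extends along (6, 5), (8, 9)), but C strictly increases along every unbounded feasible direction, so there is no improving ray and the minimum is attained at a vertex.

The binding constraints are 12u - 2v = -30 and -6u - 6v = 39.
Solving simultaneously gives u = -43/14, v = -24/7.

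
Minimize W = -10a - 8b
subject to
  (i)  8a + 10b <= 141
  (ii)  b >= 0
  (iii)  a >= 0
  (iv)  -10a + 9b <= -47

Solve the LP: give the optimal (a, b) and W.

Feasible corners and W = -10a - 8b:
  (141/8, 0) → W = -705/4
  (1739/172, 517/86) → W = -12831/86
  (47/10, 0) → W = -47

a = 141/8, b = 0, minimum W = -705/4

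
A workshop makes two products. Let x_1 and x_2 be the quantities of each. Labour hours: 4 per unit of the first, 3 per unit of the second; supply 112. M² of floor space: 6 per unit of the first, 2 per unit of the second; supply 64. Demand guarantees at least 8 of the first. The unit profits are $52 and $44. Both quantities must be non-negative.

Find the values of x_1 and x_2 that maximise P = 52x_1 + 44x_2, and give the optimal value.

Extreme points and P = 52x_1 + 44x_2:
  (32/3, 0) → P = 1664/3
  (8, 0) → P = 416
  (8, 8) → P = 768

x_1 = 8, x_2 = 8, maximum P = 768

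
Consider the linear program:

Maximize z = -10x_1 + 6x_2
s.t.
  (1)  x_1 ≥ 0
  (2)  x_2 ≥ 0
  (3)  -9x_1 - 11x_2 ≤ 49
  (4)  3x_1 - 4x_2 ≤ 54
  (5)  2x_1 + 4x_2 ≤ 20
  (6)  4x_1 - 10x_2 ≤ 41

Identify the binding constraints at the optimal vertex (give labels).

Vertices and z = -10x_1 + 6x_2:
  (0, 0) → z = 0
  (0, 5) → z = 30
  (10, 0) → z = -100

The maximum is at (0, 5). Substituting into each constraint, equality holds for (1) and (5); the remaining constraints have slack.

(1) and (5)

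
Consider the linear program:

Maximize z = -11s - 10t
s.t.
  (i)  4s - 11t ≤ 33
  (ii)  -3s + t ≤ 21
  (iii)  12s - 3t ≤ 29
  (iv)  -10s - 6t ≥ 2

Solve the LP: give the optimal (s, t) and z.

s = -264/29, t = -183/29, maximum z = 4734/29

Corner points and z = -11s - 10t:
  (-264/29, -183/29) → z = 4734/29
  (88/67, -169/67) → z = 722/67
  (-32/7, 51/7) → z = -158/7

The binding constraints are 4s - 11t = 33 and -3s + t = 21.
Solving simultaneously gives s = -264/29, t = -183/29.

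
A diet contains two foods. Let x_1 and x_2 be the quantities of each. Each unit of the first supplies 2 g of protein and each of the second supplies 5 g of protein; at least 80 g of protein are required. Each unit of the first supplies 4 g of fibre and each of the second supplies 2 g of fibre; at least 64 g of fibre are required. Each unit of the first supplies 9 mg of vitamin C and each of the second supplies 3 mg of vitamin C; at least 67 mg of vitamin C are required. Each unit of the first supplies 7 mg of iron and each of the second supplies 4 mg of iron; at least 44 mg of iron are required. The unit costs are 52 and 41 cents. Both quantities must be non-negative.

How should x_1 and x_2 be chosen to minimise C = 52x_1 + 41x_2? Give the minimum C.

Corner points and C = 52x_1 + 41x_2:
  (0, 32) → C = 1312
  (40, 0) → C = 2080
  (10, 12) → C = 1012
The feasible region is unbounded (it extends along (0, 1), (1, 0)), but C strictly increases along every unbounded feasible direction, so there is no improving ray and the minimum is attained at a vertex.

x_1 = 10, x_2 = 12, minimum C = 1012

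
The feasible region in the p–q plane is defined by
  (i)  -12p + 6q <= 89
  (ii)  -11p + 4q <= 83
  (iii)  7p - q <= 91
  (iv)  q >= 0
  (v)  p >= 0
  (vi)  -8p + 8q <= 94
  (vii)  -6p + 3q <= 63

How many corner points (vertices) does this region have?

4

Intersecting each pair of boundary lines and keeping only the points that satisfy every inequality leaves:
  (13, 0)
  (137/8, 231/8)
  (0, 0)
  (0, 47/4)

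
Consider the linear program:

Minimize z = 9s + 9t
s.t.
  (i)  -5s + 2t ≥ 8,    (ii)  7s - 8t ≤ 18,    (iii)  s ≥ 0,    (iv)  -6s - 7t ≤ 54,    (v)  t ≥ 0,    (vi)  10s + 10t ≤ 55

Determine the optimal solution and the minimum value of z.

s = 0, t = 4, minimum z = 36

The binding constraints are -5s + 2t = 8 and s = 0.
Solving simultaneously gives s = 0, t = 4.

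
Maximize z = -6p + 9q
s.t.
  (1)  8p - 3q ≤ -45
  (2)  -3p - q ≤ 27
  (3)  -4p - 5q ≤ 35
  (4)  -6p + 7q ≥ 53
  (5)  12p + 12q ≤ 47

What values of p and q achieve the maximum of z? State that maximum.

p = -371/24, q = 155/8, maximum z = 2137/8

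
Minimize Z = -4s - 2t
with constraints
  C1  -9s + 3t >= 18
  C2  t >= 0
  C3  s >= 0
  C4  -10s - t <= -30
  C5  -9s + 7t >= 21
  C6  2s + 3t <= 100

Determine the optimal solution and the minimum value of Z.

Feasible corners and Z = -4s - 2t:
  (24/13, 150/13) → Z = -396/13
  (82/11, 312/11) → Z = -952/11
  (0, 30) → Z = -60
  (0, 100/3) → Z = -200/3

s = 82/11, t = 312/11, minimum Z = -952/11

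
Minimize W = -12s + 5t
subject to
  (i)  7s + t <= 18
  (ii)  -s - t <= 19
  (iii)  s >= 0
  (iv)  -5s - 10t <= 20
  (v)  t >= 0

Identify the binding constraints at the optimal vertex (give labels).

(i) and (v)

Feasible corners and W = -12s + 5t:
  (0, 18) → W = 90
  (18/7, 0) → W = -216/7
  (0, 0) → W = 0

The minimum is at (18/7, 0). Substituting into each constraint, equality holds for (i) and (v); the remaining constraints have slack.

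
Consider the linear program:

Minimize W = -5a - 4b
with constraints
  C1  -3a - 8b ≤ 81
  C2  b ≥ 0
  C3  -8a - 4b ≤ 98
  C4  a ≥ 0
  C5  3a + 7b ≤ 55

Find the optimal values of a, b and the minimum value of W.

a = 55/3, b = 0, minimum W = -275/3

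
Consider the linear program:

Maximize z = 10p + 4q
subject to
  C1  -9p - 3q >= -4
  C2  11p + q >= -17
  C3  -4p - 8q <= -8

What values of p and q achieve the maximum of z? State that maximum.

p = -55/24, q = 197/24, maximum z = 119/12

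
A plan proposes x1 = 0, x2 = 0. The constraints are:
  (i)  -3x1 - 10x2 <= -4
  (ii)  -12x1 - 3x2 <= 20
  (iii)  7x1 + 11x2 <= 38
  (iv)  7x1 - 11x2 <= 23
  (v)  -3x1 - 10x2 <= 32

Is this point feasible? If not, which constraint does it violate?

not feasible — violates (i)

Constraint (i): -3x1 - 10x2 = 0, which is not ≤ -4. All other constraints are satisfied.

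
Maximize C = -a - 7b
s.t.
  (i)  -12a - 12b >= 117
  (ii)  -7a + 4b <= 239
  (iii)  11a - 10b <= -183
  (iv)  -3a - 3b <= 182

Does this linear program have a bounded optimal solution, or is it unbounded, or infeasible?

bounded optimum

Corner points and C = -a - 7b:
  (-278/11, 683/44) → C = -3669/44
  (-187/14, 101/28) → C = -333/28
  (-1445/33, -557/33) → C = 5344/33
  (-2369/63, -1453/63) → C = 4180/21
The feasible region has finitely many vertices and no improving ray; the maximum is 4180/21 at (-2369/63, -1453/63).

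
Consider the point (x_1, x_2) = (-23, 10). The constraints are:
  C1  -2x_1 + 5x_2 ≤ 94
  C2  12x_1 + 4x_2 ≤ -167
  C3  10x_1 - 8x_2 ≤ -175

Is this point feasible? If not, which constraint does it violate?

not feasible — violates C1

Constraint C1: -2x_1 + 5x_2 = 96, which is not ≤ 94. All other constraints are satisfied.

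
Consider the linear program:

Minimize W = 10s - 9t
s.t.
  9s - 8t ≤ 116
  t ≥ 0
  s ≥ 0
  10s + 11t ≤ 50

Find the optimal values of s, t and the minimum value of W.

Vertices and W = 10s - 9t:
  (0, 0) → W = 0
  (5, 0) → W = 50
  (0, 50/11) → W = -450/11

The binding constraints are s = 0 and 10s + 11t = 50.
Solving simultaneously gives s = 0, t = 50/11.

s = 0, t = 50/11, minimum W = -450/11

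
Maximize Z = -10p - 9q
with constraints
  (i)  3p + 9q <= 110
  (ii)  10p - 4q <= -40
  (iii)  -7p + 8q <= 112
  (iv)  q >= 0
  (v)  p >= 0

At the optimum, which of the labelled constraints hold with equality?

(ii) and (v)

Vertices and Z = -10p - 9q:
  (40/51, 610/51) → Z = -5890/51
  (0, 110/9) → Z = -110
  (0, 10) → Z = -90

The maximum is at (0, 10). Substituting into each constraint, equality holds for (ii) and (v); the remaining constraints have slack.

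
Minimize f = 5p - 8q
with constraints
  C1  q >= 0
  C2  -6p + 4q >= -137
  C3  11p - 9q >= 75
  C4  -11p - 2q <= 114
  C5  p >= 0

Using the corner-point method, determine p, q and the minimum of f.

p = 933/10, q = 1057/10, minimum f = -3791/10

Vertices and f = 5p - 8q:
  (137/6, 0) → f = 685/6
  (75/11, 0) → f = 375/11
  (933/10, 1057/10) → f = -3791/10

At the optimal vertex, -6p + 4q = -137 and 11p - 9q = 75.
Solving simultaneously gives p = 933/10, q = 1057/10.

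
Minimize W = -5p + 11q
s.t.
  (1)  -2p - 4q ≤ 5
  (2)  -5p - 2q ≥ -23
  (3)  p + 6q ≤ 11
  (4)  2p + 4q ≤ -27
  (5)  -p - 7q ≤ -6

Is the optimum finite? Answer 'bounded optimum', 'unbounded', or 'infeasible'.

infeasible

Constraints -2p - 4q ≤ 5 and 2p + 4q ≤ -27 have parallel boundaries but demand opposite sides — no point can satisfy both, so the region is empty.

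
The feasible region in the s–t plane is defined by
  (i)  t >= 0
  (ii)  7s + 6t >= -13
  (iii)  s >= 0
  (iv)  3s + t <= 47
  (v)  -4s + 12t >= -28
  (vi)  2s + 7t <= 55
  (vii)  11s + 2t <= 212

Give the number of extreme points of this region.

5

Pairwise boundary intersections that survive every other constraint:
  (0, 0)
  (7, 0)
  (0, 55/7)
  (74/5, 13/5)
  (274/19, 71/19)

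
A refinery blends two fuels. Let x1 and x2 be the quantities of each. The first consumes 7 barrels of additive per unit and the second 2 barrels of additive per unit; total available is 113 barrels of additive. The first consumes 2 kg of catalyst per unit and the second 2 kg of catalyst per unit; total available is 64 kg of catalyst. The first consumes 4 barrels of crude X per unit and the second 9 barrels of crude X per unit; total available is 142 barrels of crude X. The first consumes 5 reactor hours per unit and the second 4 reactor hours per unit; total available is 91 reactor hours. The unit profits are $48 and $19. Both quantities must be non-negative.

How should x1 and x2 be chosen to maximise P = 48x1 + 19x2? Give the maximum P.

Vertices and P = 48x1 + 19x2:
  (0, 0) → P = 0
  (0, 142/9) → P = 2698/9
  (113/7, 0) → P = 5424/7
  (15, 4) → P = 796
  (251/29, 346/29) → P = 18622/29

The binding constraints are 7x1 + 2x2 = 113 and 5x1 + 4x2 = 91.
Solving simultaneously gives x1 = 15, x2 = 4.

x1 = 15, x2 = 4, maximum P = 796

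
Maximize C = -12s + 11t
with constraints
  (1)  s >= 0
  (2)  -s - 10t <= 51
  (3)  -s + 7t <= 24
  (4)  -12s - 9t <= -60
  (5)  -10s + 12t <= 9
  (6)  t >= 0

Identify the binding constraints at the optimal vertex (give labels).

(4) and (5)

Corner points and C = -12s + 11t:
  (225/58, 231/58) → C = -159/58
  (71/26, 118/39) → C = 20/39
  (5, 0) → C = -60
The feasible region is unbounded (it extends along (7, 1), (1, 0)), but C strictly decreases along every unbounded feasible direction, so there is no improving ray and the maximum is attained at a vertex.

The maximum is at (71/26, 118/39). Substituting into each constraint, equality holds for (4) and (5); the remaining constraints have slack.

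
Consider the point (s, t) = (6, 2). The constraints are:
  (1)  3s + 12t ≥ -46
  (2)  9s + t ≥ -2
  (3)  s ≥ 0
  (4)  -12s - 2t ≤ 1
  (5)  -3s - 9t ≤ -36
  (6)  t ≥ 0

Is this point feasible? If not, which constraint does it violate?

feasible

(1): 42 ≥ -46 ✓
(2): 56 ≥ -2 ✓
(3): 6 ≥ 0 ✓
(4): -76 ≤ 1 ✓
(5): -36 ≤ -36 ✓
(6): 2 ≥ 0 ✓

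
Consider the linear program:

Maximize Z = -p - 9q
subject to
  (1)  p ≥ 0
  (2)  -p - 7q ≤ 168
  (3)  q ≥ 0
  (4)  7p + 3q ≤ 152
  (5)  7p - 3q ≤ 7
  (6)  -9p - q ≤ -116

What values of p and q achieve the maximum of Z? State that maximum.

p = 355/34, q = 749/34, maximum Z = -3548/17

The optimum lies where 7p - 3q = 7 and -9p - q = -116.
Solving simultaneously gives p = 355/34, q = 749/34.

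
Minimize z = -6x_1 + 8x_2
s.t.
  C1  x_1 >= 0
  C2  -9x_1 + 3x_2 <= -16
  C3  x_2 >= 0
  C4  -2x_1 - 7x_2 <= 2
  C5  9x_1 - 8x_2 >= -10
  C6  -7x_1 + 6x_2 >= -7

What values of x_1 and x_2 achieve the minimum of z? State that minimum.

Feasible corners and z = -6x_1 + 8x_2:
  (158/45, 26/5) → z = 308/15
  (25/11, 49/33) → z = -58/33
  (58, 133/2) → z = 184

x_1 = 25/11, x_2 = 49/33, minimum z = -58/33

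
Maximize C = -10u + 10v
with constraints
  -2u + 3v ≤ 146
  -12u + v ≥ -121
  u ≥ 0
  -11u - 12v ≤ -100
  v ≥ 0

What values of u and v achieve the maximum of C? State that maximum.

u = 0, v = 146/3, maximum C = 1460/3

Vertices and C = -10u + 10v:
  (509/34, 997/17) → C = 7425/17
  (0, 146/3) → C = 1460/3
  (121/12, 0) → C = -605/6
  (0, 25/3) → C = 250/3
  (100/11, 0) → C = -1000/11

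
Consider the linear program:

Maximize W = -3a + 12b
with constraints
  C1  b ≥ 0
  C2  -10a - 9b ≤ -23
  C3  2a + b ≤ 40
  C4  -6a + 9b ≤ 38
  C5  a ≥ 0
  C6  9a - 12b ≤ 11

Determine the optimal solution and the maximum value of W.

a = 161/12, b = 79/6, maximum W = 471/4

Vertices and W = -3a + 12b:
  (0, 23/9) → W = 92/3
  (125/67, 97/201) → W = 13/67
  (161/12, 79/6) → W = 471/4
  (491/33, 338/33) → W = 861/11
  (0, 38/9) → W = 152/3

The binding constraints are 2a + b = 40 and -6a + 9b = 38.
Solving simultaneously gives a = 161/12, b = 79/6.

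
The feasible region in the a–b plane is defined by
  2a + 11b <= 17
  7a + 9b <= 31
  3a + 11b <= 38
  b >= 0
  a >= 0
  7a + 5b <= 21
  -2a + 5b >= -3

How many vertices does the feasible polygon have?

Intersecting each pair of boundary lines and keeping only the points that satisfy every inequality leaves:
  (0, 17/11)
  (146/67, 77/67)
  (0, 0)
  (3/2, 0)
  (8/3, 7/15)

5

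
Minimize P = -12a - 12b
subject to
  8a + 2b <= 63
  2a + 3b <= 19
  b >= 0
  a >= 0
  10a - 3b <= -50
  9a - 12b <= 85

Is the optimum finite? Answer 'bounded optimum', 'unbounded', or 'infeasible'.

infeasible

The boundaries 8a + 2b = 63 and 2a + 3b = 19 meet at (151/20, 13/10), but that point violates 10a - 3b ≤ -50. Every candidate vertex is excluded by some other constraint, so the feasible region is empty.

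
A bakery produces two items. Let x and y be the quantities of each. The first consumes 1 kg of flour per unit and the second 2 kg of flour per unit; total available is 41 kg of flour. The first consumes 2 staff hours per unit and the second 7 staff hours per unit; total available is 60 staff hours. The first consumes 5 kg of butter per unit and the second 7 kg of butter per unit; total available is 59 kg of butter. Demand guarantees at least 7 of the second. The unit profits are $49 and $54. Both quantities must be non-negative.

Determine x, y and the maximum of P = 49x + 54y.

x = 2, y = 7, maximum P = 476

Corner points and P = 49x + 54y:
  (0, 59/7) → P = 3186/7
  (0, 7) → P = 378
  (2, 7) → P = 476

The binding constraints are 5x + 7y = 59 and y = 7.
Solving simultaneously gives x = 2, y = 7.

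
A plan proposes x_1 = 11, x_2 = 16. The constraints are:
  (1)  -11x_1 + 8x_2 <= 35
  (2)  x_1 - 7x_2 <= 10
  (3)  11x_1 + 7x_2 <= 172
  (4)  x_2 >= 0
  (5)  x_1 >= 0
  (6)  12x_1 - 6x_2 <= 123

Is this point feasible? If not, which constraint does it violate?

not feasible — violates (3)

Constraint (3): 11x_1 + 7x_2 = 233, which is not ≤ 172. All other constraints are satisfied.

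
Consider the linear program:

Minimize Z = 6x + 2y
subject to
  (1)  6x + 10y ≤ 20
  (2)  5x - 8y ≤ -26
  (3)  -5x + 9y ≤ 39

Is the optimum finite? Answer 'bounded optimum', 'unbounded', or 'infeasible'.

From the feasible point (-50/49, 128/49), moving in the direction (-9, -5) keeps every constraint satisfied while Z decreases without bound.

unbounded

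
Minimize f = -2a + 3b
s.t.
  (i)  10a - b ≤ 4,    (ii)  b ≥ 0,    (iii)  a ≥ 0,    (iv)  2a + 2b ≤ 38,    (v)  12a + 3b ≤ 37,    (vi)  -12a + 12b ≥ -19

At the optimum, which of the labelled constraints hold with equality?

Feasible corners and f = -2a + 3b:
  (2/5, 0) → f = -4/5
  (7/6, 23/3) → f = 62/3
  (0, 0) → f = 0
  (0, 37/3) → f = 37

The minimum is at (2/5, 0). Substituting into each constraint, equality holds for (i) and (ii); the remaining constraints have slack.

(i) and (ii)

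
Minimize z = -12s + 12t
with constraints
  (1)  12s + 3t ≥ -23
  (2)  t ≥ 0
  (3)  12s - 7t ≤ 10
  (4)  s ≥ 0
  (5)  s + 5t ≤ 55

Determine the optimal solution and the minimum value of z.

s = 5/6, t = 0, minimum z = -10

At the optimal vertex, t = 0 and 12s - 7t = 10.
Solving simultaneously gives s = 5/6, t = 0.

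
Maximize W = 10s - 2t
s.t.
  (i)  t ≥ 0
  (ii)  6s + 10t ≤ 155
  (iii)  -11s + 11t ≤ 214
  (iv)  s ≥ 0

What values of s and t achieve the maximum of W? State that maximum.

s = 155/6, t = 0, maximum W = 775/3

Feasible corners and W = 10s - 2t:
  (155/6, 0) → W = 775/3
  (0, 0) → W = 0
  (0, 31/2) → W = -31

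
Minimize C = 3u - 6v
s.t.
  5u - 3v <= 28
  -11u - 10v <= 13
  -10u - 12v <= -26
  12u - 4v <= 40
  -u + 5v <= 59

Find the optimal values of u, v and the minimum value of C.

u = -289/31, v = 308/31, minimum C = -2715/31

Feasible corners and C = 3u - 6v:
  (73/23, -11/23) → C = 285/23
  (-289/31, 308/31) → C = -2715/31
  (109/14, 187/14) → C = -795/14

The binding constraints are -10u - 12v = -26 and -u + 5v = 59.
Solving simultaneously gives u = -289/31, v = 308/31.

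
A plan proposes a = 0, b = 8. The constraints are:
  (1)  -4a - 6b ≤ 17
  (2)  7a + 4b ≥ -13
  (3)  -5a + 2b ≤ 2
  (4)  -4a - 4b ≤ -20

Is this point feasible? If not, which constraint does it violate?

Constraint (3): -5a + 2b = 16, which is not ≤ 2. All other constraints are satisfied.

not feasible — violates (3)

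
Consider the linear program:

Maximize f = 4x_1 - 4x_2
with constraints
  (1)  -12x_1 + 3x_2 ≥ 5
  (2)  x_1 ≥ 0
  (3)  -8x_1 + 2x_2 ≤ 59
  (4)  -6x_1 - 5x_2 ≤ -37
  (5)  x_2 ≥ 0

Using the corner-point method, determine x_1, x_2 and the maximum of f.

x_1 = 43/39, x_2 = 79/13, maximum f = -776/39

Feasible corners and f = 4x_1 - 4x_2:
  (43/39, 79/13) → f = -776/39
  (0, 59/2) → f = -118
  (0, 37/5) → f = -148/5
The feasible region is unbounded (it extends along (1, 4)), but f strictly decreases along every unbounded feasible direction, so there is no improving ray and the maximum is attained at a vertex.

The optimum lies where -12x_1 + 3x_2 = 5 and -6x_1 - 5x_2 = -37.
Solving simultaneously gives x_1 = 43/39, x_2 = 79/13.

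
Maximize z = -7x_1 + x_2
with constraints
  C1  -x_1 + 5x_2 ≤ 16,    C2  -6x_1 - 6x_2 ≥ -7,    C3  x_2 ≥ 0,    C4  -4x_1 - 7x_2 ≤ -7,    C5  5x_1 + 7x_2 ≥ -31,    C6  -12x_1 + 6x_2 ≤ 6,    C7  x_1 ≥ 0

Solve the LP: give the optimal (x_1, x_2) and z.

At the optimal vertex, -4x_1 - 7x_2 = -7 and -12x_1 + 6x_2 = 6.
Solving simultaneously gives x_1 = 0, x_2 = 1.

x_1 = 0, x_2 = 1, maximum z = 1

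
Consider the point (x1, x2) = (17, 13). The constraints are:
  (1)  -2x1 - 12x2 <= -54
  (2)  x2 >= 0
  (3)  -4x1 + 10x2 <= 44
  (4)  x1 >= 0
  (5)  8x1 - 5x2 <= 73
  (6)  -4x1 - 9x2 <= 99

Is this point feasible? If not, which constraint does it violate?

Constraint (3): -4x1 + 10x2 = 62, which is not ≤ 44. All other constraints are satisfied.

not feasible — violates (3)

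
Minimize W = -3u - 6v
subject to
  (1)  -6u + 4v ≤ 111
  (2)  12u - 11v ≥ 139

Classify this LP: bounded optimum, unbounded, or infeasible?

From the feasible point (-1777/18, -361/3), moving in the direction (11, 12) keeps every constraint satisfied while W decreases without bound.

unbounded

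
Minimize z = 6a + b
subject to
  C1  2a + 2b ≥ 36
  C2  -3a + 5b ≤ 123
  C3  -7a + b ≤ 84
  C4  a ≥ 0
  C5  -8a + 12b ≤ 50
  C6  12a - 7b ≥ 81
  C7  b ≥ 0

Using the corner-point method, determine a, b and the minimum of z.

Extreme points and z = 6a + b:
  (207/19, 135/19) → z = 1377/19
  (18, 0) → z = 108
  (613/2, 417/2) → z = 4095/2
  (661/44, 156/11) → z = 2295/22
The feasible region is unbounded (it extends along (1, 0), (5, 3)), but z strictly increases along every unbounded feasible direction, so there is no improving ray and the minimum is attained at a vertex.

a = 207/19, b = 135/19, minimum z = 1377/19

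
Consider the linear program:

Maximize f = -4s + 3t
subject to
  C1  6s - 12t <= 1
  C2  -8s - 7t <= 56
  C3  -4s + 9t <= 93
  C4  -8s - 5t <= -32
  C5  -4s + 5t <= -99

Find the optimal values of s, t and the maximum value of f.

s = 1183/18, t = 295/9, maximum f = -1481/9

Vertices and f = -4s + 3t:
  (375/2, 281/3) → f = -469
  (1183/18, 295/9) → f = -1481/9
  (339/4, 48) → f = -195

At the optimal vertex, 6s - 12t = 1 and -4s + 5t = -99.
Solving simultaneously gives s = 1183/18, t = 295/9.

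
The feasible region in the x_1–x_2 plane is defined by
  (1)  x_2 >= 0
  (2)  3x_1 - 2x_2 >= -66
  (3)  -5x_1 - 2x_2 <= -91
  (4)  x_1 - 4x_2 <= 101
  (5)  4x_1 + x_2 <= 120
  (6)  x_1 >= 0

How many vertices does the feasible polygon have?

4

The feasible vertices (each the meet of two boundaries and inside every other half-plane) are:
  (91/5, 0)
  (30, 0)
  (25/8, 603/16)
  (174/11, 624/11)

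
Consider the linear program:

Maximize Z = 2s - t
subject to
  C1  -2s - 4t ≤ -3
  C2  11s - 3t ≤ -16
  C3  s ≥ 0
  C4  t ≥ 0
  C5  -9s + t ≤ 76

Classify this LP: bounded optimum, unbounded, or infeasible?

bounded optimum

Feasible corners and Z = 2s - t:
  (0, 16/3) → Z = -16/3
  (0, 76) → Z = -76
The feasible region has finitely many vertices and no improving ray; the maximum is -16/3 at (0, 16/3).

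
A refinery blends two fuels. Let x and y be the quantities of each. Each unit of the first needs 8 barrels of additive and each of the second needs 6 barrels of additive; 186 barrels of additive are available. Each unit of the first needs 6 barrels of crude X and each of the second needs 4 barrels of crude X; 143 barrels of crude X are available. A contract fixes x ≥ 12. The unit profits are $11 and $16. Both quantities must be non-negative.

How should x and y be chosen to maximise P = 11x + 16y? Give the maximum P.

Vertices and P = 11x + 16y:
  (93/4, 0) → P = 1023/4
  (12, 0) → P = 132
  (12, 15) → P = 372

At the optimal vertex, 8x + 6y = 186 and x = 12.
Solving simultaneously gives x = 12, y = 15.

x = 12, y = 15, maximum P = 372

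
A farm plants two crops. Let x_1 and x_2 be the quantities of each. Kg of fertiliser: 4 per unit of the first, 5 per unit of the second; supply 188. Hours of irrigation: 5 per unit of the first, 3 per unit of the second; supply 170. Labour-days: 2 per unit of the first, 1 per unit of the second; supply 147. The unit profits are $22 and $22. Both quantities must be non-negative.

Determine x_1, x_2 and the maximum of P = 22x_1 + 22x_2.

x_1 = 22, x_2 = 20, maximum P = 924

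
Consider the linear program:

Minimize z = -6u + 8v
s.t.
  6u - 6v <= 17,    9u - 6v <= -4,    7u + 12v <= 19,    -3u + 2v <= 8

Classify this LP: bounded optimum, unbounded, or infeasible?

Feasible corners and z = -6u + 8v:
  (-7, -59/6) → z = -110/3
  (-41/3, -33/2) → z = -50
  (11/25, 199/150) → z = 598/75
  (-29/25, 113/50) → z = 626/25
The feasible region has finitely many vertices and no improving ray; the minimum is -50 at (-41/3, -33/2).

bounded optimum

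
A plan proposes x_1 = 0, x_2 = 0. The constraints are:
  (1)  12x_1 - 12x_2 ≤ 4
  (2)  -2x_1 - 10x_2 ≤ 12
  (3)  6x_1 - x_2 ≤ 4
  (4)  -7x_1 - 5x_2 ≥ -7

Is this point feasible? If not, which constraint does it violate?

(1): 0 ≤ 4 ✓
(2): 0 ≤ 12 ✓
(3): 0 ≤ 4 ✓
(4): 0 ≥ -7 ✓

feasible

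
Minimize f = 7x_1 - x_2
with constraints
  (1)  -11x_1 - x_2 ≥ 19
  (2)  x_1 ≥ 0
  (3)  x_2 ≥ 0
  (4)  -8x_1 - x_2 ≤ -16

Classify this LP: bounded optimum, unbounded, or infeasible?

The boundaries -11x_1 - x_2 = 19 and -8x_1 - x_2 = -16 meet at (-35/3, 328/3), but that point violates x_1 ≥ 0. Every candidate vertex is excluded by some other constraint, so the feasible region is empty.

infeasible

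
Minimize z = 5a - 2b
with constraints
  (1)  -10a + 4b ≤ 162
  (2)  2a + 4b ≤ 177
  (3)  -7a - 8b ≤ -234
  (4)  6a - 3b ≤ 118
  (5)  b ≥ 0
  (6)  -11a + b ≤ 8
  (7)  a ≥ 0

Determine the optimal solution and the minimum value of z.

Feasible corners and z = 5a - 2b:
  (1003/30, 413/15) → z = 1121/10
  (145/46, 1963/46) → z = -3201/46
  (1646/69, 578/69) → z = 2358/23
  (34/19, 526/19) → z = -882/19

The optimum lies where 2a + 4b = 177 and -11a + b = 8.
Solving simultaneously gives a = 145/46, b = 1963/46.

a = 145/46, b = 1963/46, minimum z = -3201/46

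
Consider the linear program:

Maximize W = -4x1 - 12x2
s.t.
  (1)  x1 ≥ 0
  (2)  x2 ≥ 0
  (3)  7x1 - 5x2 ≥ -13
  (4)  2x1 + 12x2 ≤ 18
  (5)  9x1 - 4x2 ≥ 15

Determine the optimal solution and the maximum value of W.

x1 = 5/3, x2 = 0, maximum W = -20/3

Vertices and W = -4x1 - 12x2:
  (9, 0) → W = -36
  (5/3, 0) → W = -20/3
  (63/29, 33/29) → W = -648/29

At the optimal vertex, x2 = 0 and 9x1 - 4x2 = 15.
Solving simultaneously gives x1 = 5/3, x2 = 0.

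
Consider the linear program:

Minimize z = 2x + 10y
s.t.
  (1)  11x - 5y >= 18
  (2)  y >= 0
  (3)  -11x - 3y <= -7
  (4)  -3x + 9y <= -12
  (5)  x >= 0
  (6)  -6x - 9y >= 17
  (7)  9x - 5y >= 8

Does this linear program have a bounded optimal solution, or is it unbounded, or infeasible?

The boundaries y = 0 and -3x + 9y = -12 meet at (4, 0), but that point violates -6x - 9y ≥ 17. Every candidate vertex is excluded by some other constraint, so the feasible region is empty.

infeasible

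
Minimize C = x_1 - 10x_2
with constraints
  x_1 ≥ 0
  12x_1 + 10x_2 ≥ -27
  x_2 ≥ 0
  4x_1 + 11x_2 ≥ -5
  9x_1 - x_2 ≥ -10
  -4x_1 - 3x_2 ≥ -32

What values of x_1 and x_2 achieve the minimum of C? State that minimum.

x_1 = 2/31, x_2 = 328/31, minimum C = -3278/31

Corner points and C = x_1 - 10x_2:
  (0, 0) → C = 0
  (0, 10) → C = -100
  (8, 0) → C = 8
  (2/31, 328/31) → C = -3278/31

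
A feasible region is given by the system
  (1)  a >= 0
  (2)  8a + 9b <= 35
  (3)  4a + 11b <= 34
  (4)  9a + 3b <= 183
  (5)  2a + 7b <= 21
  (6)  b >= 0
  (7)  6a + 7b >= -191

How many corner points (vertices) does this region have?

Pairwise boundary intersections that survive every other constraint:
  (0, 3)
  (0, 0)
  (79/52, 33/13)
  (35/8, 0)
  (7/6, 8/3)

5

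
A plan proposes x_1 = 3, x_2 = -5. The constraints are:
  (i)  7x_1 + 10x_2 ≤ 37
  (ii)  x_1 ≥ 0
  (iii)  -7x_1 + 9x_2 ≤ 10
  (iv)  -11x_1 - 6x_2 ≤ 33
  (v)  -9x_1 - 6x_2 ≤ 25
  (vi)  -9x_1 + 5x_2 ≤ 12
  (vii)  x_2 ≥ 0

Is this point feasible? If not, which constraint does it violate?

Constraint (vii): x_2 = -5, which is not ≥ 0. All other constraints are satisfied.

not feasible — violates (vii)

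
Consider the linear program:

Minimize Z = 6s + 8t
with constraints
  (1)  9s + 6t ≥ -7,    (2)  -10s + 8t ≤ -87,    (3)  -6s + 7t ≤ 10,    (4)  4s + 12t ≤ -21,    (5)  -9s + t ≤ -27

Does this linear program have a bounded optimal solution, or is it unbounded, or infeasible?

unbounded

From the feasible point (233/66, -853/132), moving in the direction (6, -9) keeps every constraint satisfied while Z decreases without bound.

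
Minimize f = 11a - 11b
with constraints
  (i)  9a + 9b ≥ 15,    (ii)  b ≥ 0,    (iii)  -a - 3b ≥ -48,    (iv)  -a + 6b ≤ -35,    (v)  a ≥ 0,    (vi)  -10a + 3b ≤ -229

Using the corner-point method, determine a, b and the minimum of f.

Vertices and f = 11a - 11b:
  (48, 0) → f = 528
  (35, 0) → f = 385
  (131/3, 13/9) → f = 4180/9

The binding constraints are b = 0 and -a + 6b = -35.
Solving simultaneously gives a = 35, b = 0.

a = 35, b = 0, minimum f = 385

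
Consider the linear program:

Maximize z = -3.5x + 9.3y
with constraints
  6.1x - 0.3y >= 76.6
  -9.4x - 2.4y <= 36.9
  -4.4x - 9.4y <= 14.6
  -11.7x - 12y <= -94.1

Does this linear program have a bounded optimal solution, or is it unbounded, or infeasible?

unbounded

From the feasible point (31581/2557, -32221/7671), moving in the direction (0.3, 6.1) keeps every constraint satisfied while z increases without bound.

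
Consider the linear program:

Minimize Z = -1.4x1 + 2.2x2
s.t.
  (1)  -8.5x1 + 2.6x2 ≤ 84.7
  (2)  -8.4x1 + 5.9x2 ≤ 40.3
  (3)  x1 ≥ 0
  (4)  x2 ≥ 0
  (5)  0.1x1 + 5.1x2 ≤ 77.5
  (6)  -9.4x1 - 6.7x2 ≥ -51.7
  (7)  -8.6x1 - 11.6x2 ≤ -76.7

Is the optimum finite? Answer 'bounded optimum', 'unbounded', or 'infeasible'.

bounded optimum

Vertices and Z = -1.4x1 + 2.2x2:
  (0, 403/59) → Z = 4433/295
  (1751/5587, 40655/5587) → Z = 434948/27935
  (0, 767/116) → Z = 8437/580
  (2861/1714, 4606/857) → Z = 16261/1714
The feasible region has finitely many vertices and no improving ray; the minimum is 16261/1714 at (2861/1714, 4606/857).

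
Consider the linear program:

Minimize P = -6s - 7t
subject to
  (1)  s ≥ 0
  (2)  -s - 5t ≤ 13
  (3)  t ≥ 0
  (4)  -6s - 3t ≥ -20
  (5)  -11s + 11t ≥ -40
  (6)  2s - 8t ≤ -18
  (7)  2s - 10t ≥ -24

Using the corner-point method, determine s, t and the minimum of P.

s = 64/33, t = 92/33, minimum P = -1028/33

Vertices and P = -6s - 7t:
  (0, 9/4) → P = -63/4
  (0, 12/5) → P = -84/5
  (53/27, 74/27) → P = -836/27
  (64/33, 92/33) → P = -1028/33

The binding constraints are -6s - 3t = -20 and 2s - 10t = -24.
Solving simultaneously gives s = 64/33, t = 92/33.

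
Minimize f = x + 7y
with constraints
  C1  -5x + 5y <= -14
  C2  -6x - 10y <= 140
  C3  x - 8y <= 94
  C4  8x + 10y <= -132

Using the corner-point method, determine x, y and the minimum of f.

x = -90/29, y = -352/29, minimum f = -2554/29

Feasible corners and f = x + 7y:
  (-7, -49/5) → f = -378/5
  (-52/9, -386/45) → f = -2962/45
  (-90/29, -352/29) → f = -2554/29
  (-58/37, -442/37) → f = -3152/37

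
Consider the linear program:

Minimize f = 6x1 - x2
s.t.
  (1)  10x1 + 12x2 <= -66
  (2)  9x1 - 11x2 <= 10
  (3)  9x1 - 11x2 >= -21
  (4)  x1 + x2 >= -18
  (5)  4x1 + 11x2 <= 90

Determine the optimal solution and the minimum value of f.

x1 = -219/20, x2 = -141/20, minimum f = -1173/20

Corner points and f = 6x1 - x2:
  (-303/109, -347/109) → f = -1471/109
  (-489/109, -192/109) → f = -2742/109
  (-47/5, -43/5) → f = -239/5
  (-219/20, -141/20) → f = -1173/20

At the optimal vertex, 9x1 - 11x2 = -21 and x1 + x2 = -18.
Solving simultaneously gives x1 = -219/20, x2 = -141/20.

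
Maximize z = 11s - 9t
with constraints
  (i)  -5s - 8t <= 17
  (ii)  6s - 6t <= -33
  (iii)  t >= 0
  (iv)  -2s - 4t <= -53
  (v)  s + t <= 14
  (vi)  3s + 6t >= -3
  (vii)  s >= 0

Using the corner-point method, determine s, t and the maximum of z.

s = 3/2, t = 25/2, maximum z = -96

Corner points and z = 11s - 9t:
  (3/2, 25/2) → z = -96
  (0, 53/4) → z = -477/4
  (0, 14) → z = -126

The optimum lies where -2s - 4t = -53 and s + t = 14.
Solving simultaneously gives s = 3/2, t = 25/2.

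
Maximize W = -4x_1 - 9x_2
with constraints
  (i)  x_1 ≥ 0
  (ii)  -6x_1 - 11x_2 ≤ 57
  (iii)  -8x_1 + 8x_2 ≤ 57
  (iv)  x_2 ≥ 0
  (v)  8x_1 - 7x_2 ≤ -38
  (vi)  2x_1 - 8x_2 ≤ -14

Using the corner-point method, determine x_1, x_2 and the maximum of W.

x_1 = 0, x_2 = 38/7, maximum W = -342/7

Feasible corners and W = -4x_1 - 9x_2:
  (0, 57/8) → W = -513/8
  (0, 38/7) → W = -342/7
  (95/8, 19) → W = -437/2

At the optimal vertex, x_1 = 0 and 8x_1 - 7x_2 = -38.
Solving simultaneously gives x_1 = 0, x_2 = 38/7.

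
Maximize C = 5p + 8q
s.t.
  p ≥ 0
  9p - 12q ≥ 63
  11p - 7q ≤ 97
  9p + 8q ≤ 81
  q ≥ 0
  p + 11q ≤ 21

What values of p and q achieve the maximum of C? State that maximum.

Corner points and C = 5p + 8q:
  (41/5, 9/10) → C = 241/5
  (7, 0) → C = 35
  (1343/151, 18/151) → C = 6859/151
  (97/11, 0) → C = 485/11

The optimum lies where 9p - 12q = 63 and 9p + 8q = 81.
Solving simultaneously gives p = 41/5, q = 9/10.

p = 41/5, q = 9/10, maximum C = 241/5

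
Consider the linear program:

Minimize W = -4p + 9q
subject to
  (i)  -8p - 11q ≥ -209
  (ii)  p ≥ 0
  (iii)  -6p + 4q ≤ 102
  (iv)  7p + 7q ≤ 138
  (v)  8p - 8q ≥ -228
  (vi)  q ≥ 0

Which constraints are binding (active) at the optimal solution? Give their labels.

Feasible corners and W = -4p + 9q:
  (0, 19) → W = 171
  (55/21, 359/21) → W = 3011/21
  (0, 0) → W = 0
  (138/7, 0) → W = -552/7

The minimum is at (138/7, 0). Substituting into each constraint, equality holds for (iv) and (vi); the remaining constraints have slack.

(iv) and (vi)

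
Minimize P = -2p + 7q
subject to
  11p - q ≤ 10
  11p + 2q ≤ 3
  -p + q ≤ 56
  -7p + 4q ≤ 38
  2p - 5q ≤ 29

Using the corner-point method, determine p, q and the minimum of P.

p = -34/3, q = -31/3, minimum P = -149/3

Vertices and P = -2p + 7q:
  (23/33, -7/3) → P = -195/11
  (21/53, -299/53) → P = -2135/53
  (-32/29, 439/58) → P = 3201/58
  (-34/3, -31/3) → P = -149/3

The optimum lies where -7p + 4q = 38 and 2p - 5q = 29.
Solving simultaneously gives p = -34/3, q = -31/3.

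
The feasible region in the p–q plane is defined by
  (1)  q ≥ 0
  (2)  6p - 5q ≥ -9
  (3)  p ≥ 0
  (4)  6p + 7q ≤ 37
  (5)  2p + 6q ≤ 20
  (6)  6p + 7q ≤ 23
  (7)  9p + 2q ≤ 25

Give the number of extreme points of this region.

Of the 20 pairwise boundary intersections, those satisfying every inequality are:
  (0, 0)
  (25/9, 0)
  (0, 9/5)
  (13/18, 8/3)
  (43/17, 19/17)

5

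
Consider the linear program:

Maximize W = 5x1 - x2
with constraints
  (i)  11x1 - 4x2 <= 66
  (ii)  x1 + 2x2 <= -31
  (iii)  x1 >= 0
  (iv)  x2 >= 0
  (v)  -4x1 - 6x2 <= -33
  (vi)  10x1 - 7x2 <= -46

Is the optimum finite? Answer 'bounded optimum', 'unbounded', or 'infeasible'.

infeasible

The boundaries 11x1 - 4x2 = 66 and 10x1 - 7x2 = -46 meet at (646/37, 1166/37), but that point violates x1 + 2x2 ≤ -31. Every candidate vertex is excluded by some other constraint, so the feasible region is empty.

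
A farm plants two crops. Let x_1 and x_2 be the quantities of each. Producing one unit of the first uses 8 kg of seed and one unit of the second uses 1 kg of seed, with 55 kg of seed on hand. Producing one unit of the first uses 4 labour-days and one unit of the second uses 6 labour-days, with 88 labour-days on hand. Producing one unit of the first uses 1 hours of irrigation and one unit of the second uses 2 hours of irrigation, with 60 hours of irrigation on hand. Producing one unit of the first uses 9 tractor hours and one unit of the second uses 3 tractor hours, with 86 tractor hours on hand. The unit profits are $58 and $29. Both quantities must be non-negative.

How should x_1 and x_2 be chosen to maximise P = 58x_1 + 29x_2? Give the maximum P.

x_1 = 11/2, x_2 = 11, maximum P = 638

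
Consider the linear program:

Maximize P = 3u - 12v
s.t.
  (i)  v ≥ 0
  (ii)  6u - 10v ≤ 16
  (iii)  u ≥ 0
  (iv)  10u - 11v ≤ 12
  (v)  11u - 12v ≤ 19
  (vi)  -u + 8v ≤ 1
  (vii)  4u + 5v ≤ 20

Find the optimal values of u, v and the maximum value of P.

u = 6/5, v = 0, maximum P = 18/5

Vertices and P = 3u - 12v:
  (0, 0) → P = 0
  (6/5, 0) → P = 18/5
  (0, 1/8) → P = -3/2
  (107/69, 22/69) → P = 19/23

The optimum lies where v = 0 and 10u - 11v = 12.
Solving simultaneously gives u = 6/5, v = 0.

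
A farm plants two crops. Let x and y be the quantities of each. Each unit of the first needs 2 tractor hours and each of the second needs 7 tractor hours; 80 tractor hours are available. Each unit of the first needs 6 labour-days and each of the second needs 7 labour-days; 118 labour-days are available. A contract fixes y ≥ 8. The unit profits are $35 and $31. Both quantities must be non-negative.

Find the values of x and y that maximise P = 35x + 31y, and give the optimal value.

x = 31/3, y = 8, maximum P = 1829/3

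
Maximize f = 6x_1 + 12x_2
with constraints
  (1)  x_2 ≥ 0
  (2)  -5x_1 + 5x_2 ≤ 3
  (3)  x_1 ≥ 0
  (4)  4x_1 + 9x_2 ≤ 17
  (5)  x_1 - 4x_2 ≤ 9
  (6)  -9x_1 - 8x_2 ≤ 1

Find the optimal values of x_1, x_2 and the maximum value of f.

Corner points and f = 6x_1 + 12x_2:
  (0, 0) → f = 0
  (17/4, 0) → f = 51/2
  (0, 3/5) → f = 36/5
  (58/65, 97/65) → f = 1512/65

The optimum lies where x_2 = 0 and 4x_1 + 9x_2 = 17.
Solving simultaneously gives x_1 = 17/4, x_2 = 0.

x_1 = 17/4, x_2 = 0, maximum f = 51/2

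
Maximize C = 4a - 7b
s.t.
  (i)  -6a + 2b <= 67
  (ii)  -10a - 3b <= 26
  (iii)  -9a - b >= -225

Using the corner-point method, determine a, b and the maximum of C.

a = 701/17, b = -2484/17, maximum C = 20192/17

At the optimal vertex, -10a - 3b = 26 and -9a - b = -225.
Solving simultaneously gives a = 701/17, b = -2484/17.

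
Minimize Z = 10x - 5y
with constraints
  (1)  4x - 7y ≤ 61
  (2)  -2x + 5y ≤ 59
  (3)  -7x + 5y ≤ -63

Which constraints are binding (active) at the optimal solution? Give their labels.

(1) and (3)

Corner points and Z = 10x - 5y:
  (359/3, 179/3) → Z = 2695/3
  (136/29, -175/29) → Z = 2235/29
  (122/5, 539/25) → Z = 681/5

The minimum is at (136/29, -175/29). Substituting into each constraint, equality holds for (1) and (3); the remaining constraints have slack.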